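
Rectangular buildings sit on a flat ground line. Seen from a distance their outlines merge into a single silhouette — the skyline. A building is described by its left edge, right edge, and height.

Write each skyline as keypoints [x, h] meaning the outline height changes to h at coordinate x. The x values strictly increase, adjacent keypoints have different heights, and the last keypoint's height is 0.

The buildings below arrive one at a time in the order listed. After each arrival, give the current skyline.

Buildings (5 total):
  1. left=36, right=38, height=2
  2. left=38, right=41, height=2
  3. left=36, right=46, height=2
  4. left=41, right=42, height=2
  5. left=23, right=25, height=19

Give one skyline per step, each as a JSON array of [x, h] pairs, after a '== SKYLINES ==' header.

== SKYLINES ==
[[36,2],[38,0]]
[[36,2],[41,0]]
[[36,2],[46,0]]
[[36,2],[46,0]]
[[23,19],[25,0],[36,2],[46,0]]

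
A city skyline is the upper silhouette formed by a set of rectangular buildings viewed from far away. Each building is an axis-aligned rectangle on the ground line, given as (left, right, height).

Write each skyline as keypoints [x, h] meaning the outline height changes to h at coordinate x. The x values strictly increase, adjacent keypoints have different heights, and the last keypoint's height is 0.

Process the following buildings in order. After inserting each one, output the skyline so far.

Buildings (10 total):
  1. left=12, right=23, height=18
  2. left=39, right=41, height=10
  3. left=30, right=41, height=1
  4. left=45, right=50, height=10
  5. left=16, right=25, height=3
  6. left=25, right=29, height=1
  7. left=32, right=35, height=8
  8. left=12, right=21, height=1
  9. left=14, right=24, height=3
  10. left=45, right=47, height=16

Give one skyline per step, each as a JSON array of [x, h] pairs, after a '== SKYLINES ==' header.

== SKYLINES ==
[[12,18],[23,0]]
[[12,18],[23,0],[39,10],[41,0]]
[[12,18],[23,0],[30,1],[39,10],[41,0]]
[[12,18],[23,0],[30,1],[39,10],[41,0],[45,10],[50,0]]
[[12,18],[23,3],[25,0],[30,1],[39,10],[41,0],[45,10],[50,0]]
[[12,18],[23,3],[25,1],[29,0],[30,1],[39,10],[41,0],[45,10],[50,0]]
[[12,18],[23,3],[25,1],[29,0],[30,1],[32,8],[35,1],[39,10],[41,0],[45,10],[50,0]]
[[12,18],[23,3],[25,1],[29,0],[30,1],[32,8],[35,1],[39,10],[41,0],[45,10],[50,0]]
[[12,18],[23,3],[25,1],[29,0],[30,1],[32,8],[35,1],[39,10],[41,0],[45,10],[50,0]]
[[12,18],[23,3],[25,1],[29,0],[30,1],[32,8],[35,1],[39,10],[41,0],[45,16],[47,10],[50,0]]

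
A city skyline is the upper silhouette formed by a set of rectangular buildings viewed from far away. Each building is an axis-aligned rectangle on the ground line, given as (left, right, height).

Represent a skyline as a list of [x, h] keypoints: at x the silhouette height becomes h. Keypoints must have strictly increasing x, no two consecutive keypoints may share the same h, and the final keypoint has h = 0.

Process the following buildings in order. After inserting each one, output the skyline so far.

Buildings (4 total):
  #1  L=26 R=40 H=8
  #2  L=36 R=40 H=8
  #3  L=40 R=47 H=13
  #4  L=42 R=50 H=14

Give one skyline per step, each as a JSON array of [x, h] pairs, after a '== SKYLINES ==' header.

== SKYLINES ==
[[26,8],[40,0]]
[[26,8],[40,0]]
[[26,8],[40,13],[47,0]]
[[26,8],[40,13],[42,14],[50,0]]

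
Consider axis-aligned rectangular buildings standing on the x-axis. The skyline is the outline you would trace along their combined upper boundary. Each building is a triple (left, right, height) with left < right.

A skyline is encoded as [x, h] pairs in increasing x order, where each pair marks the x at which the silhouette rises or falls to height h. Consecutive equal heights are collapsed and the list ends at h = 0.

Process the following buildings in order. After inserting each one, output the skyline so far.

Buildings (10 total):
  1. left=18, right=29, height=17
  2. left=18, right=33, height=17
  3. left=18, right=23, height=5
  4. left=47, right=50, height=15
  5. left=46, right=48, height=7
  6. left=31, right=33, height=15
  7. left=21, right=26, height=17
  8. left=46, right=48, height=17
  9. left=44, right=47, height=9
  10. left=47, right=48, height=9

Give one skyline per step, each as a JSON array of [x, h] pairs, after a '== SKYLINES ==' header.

== SKYLINES ==
[[18,17],[29,0]]
[[18,17],[33,0]]
[[18,17],[33,0]]
[[18,17],[33,0],[47,15],[50,0]]
[[18,17],[33,0],[46,7],[47,15],[50,0]]
[[18,17],[33,0],[46,7],[47,15],[50,0]]
[[18,17],[33,0],[46,7],[47,15],[50,0]]
[[18,17],[33,0],[46,17],[48,15],[50,0]]
[[18,17],[33,0],[44,9],[46,17],[48,15],[50,0]]
[[18,17],[33,0],[44,9],[46,17],[48,15],[50,0]]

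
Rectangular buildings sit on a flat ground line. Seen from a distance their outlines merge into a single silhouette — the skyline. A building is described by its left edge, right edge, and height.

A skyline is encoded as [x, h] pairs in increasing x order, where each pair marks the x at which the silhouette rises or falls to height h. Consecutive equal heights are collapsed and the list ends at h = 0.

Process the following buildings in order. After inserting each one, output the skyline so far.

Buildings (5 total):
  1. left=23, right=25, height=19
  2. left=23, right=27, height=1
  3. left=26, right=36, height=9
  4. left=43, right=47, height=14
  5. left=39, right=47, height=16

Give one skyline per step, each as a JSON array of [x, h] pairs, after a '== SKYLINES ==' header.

== SKYLINES ==
[[23,19],[25,0]]
[[23,19],[25,1],[27,0]]
[[23,19],[25,1],[26,9],[36,0]]
[[23,19],[25,1],[26,9],[36,0],[43,14],[47,0]]
[[23,19],[25,1],[26,9],[36,0],[39,16],[47,0]]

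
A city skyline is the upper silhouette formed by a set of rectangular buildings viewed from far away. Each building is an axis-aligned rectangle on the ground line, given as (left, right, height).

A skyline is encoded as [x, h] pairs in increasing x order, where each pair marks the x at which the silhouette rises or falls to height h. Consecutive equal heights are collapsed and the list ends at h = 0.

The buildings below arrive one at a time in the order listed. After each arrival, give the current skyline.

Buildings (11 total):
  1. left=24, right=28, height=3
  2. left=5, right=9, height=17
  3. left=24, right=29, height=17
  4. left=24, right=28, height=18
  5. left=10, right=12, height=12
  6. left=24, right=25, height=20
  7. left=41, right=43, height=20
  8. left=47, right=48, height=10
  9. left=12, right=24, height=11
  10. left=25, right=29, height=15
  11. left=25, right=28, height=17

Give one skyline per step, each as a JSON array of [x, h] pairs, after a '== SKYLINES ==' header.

== SKYLINES ==
[[24,3],[28,0]]
[[5,17],[9,0],[24,3],[28,0]]
[[5,17],[9,0],[24,17],[29,0]]
[[5,17],[9,0],[24,18],[28,17],[29,0]]
[[5,17],[9,0],[10,12],[12,0],[24,18],[28,17],[29,0]]
[[5,17],[9,0],[10,12],[12,0],[24,20],[25,18],[28,17],[29,0]]
[[5,17],[9,0],[10,12],[12,0],[24,20],[25,18],[28,17],[29,0],[41,20],[43,0]]
[[5,17],[9,0],[10,12],[12,0],[24,20],[25,18],[28,17],[29,0],[41,20],[43,0],[47,10],[48,0]]
[[5,17],[9,0],[10,12],[12,11],[24,20],[25,18],[28,17],[29,0],[41,20],[43,0],[47,10],[48,0]]
[[5,17],[9,0],[10,12],[12,11],[24,20],[25,18],[28,17],[29,0],[41,20],[43,0],[47,10],[48,0]]
[[5,17],[9,0],[10,12],[12,11],[24,20],[25,18],[28,17],[29,0],[41,20],[43,0],[47,10],[48,0]]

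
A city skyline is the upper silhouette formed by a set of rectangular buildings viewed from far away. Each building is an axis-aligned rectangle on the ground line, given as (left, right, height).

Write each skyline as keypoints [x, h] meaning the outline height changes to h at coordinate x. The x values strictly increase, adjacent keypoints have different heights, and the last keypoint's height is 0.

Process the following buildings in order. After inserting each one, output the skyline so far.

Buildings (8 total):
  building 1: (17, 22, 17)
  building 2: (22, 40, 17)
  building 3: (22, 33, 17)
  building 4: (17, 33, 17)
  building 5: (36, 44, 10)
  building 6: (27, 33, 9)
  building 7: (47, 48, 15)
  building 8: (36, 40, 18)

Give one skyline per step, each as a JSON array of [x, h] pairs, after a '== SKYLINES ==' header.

== SKYLINES ==
[[17,17],[22,0]]
[[17,17],[40,0]]
[[17,17],[40,0]]
[[17,17],[40,0]]
[[17,17],[40,10],[44,0]]
[[17,17],[40,10],[44,0]]
[[17,17],[40,10],[44,0],[47,15],[48,0]]
[[17,17],[36,18],[40,10],[44,0],[47,15],[48,0]]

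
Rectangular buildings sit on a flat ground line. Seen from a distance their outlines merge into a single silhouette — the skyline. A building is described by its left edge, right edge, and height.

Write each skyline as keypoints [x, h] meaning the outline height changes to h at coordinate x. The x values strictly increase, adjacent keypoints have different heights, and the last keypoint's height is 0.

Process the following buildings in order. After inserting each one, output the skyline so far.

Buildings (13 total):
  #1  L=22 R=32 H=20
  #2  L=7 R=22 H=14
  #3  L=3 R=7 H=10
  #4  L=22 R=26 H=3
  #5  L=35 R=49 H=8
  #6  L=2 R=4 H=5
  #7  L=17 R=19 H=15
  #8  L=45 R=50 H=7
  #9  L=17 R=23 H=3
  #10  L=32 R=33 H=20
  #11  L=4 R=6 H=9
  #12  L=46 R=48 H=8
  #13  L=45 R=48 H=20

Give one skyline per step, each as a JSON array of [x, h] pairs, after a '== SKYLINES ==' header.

== SKYLINES ==
[[22,20],[32,0]]
[[7,14],[22,20],[32,0]]
[[3,10],[7,14],[22,20],[32,0]]
[[3,10],[7,14],[22,20],[32,0]]
[[3,10],[7,14],[22,20],[32,0],[35,8],[49,0]]
[[2,5],[3,10],[7,14],[22,20],[32,0],[35,8],[49,0]]
[[2,5],[3,10],[7,14],[17,15],[19,14],[22,20],[32,0],[35,8],[49,0]]
[[2,5],[3,10],[7,14],[17,15],[19,14],[22,20],[32,0],[35,8],[49,7],[50,0]]
[[2,5],[3,10],[7,14],[17,15],[19,14],[22,20],[32,0],[35,8],[49,7],[50,0]]
[[2,5],[3,10],[7,14],[17,15],[19,14],[22,20],[33,0],[35,8],[49,7],[50,0]]
[[2,5],[3,10],[7,14],[17,15],[19,14],[22,20],[33,0],[35,8],[49,7],[50,0]]
[[2,5],[3,10],[7,14],[17,15],[19,14],[22,20],[33,0],[35,8],[49,7],[50,0]]
[[2,5],[3,10],[7,14],[17,15],[19,14],[22,20],[33,0],[35,8],[45,20],[48,8],[49,7],[50,0]]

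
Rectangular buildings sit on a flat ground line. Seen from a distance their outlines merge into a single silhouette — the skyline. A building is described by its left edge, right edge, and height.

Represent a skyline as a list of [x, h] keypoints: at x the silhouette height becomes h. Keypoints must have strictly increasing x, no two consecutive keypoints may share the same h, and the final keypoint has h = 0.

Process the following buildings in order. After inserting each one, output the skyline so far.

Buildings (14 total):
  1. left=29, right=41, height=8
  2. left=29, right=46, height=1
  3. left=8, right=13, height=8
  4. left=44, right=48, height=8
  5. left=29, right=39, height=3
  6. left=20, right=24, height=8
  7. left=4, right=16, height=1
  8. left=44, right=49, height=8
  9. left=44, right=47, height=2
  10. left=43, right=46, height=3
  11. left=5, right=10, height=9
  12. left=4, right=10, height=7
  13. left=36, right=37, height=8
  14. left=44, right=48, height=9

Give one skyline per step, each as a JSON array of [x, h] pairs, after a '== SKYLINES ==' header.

== SKYLINES ==
[[29,8],[41,0]]
[[29,8],[41,1],[46,0]]
[[8,8],[13,0],[29,8],[41,1],[46,0]]
[[8,8],[13,0],[29,8],[41,1],[44,8],[48,0]]
[[8,8],[13,0],[29,8],[41,1],[44,8],[48,0]]
[[8,8],[13,0],[20,8],[24,0],[29,8],[41,1],[44,8],[48,0]]
[[4,1],[8,8],[13,1],[16,0],[20,8],[24,0],[29,8],[41,1],[44,8],[48,0]]
[[4,1],[8,8],[13,1],[16,0],[20,8],[24,0],[29,8],[41,1],[44,8],[49,0]]
[[4,1],[8,8],[13,1],[16,0],[20,8],[24,0],[29,8],[41,1],[44,8],[49,0]]
[[4,1],[8,8],[13,1],[16,0],[20,8],[24,0],[29,8],[41,1],[43,3],[44,8],[49,0]]
[[4,1],[5,9],[10,8],[13,1],[16,0],[20,8],[24,0],[29,8],[41,1],[43,3],[44,8],[49,0]]
[[4,7],[5,9],[10,8],[13,1],[16,0],[20,8],[24,0],[29,8],[41,1],[43,3],[44,8],[49,0]]
[[4,7],[5,9],[10,8],[13,1],[16,0],[20,8],[24,0],[29,8],[41,1],[43,3],[44,8],[49,0]]
[[4,7],[5,9],[10,8],[13,1],[16,0],[20,8],[24,0],[29,8],[41,1],[43,3],[44,9],[48,8],[49,0]]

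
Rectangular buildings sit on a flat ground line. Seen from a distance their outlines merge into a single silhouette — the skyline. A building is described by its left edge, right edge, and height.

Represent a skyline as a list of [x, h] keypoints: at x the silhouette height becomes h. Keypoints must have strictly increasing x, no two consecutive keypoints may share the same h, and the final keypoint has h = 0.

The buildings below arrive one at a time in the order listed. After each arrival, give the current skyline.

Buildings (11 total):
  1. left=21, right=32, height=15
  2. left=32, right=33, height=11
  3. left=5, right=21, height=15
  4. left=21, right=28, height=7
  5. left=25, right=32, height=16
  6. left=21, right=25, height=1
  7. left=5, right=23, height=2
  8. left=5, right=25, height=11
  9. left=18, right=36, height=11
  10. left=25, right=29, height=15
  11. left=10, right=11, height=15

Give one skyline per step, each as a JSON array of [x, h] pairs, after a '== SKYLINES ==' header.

== SKYLINES ==
[[21,15],[32,0]]
[[21,15],[32,11],[33,0]]
[[5,15],[32,11],[33,0]]
[[5,15],[32,11],[33,0]]
[[5,15],[25,16],[32,11],[33,0]]
[[5,15],[25,16],[32,11],[33,0]]
[[5,15],[25,16],[32,11],[33,0]]
[[5,15],[25,16],[32,11],[33,0]]
[[5,15],[25,16],[32,11],[36,0]]
[[5,15],[25,16],[32,11],[36,0]]
[[5,15],[25,16],[32,11],[36,0]]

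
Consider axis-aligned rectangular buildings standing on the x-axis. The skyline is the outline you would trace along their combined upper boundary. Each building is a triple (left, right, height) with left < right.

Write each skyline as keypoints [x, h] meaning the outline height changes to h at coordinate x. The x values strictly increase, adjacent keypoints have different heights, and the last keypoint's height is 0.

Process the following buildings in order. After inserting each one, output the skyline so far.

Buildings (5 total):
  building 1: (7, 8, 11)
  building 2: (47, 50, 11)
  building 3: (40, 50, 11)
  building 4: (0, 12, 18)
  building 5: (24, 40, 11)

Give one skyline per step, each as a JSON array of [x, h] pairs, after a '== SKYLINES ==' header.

== SKYLINES ==
[[7,11],[8,0]]
[[7,11],[8,0],[47,11],[50,0]]
[[7,11],[8,0],[40,11],[50,0]]
[[0,18],[12,0],[40,11],[50,0]]
[[0,18],[12,0],[24,11],[50,0]]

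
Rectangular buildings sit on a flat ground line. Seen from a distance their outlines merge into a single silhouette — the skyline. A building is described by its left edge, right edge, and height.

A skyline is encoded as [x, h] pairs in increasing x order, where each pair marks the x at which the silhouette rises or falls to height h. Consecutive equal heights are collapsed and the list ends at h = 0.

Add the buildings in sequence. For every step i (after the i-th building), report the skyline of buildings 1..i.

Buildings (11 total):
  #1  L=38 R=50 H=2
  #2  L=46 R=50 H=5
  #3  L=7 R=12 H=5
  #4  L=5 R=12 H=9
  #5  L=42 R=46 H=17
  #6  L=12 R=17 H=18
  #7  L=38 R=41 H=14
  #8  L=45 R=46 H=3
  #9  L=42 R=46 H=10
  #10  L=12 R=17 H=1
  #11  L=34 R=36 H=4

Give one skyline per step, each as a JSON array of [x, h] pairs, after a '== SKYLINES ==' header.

== SKYLINES ==
[[38,2],[50,0]]
[[38,2],[46,5],[50,0]]
[[7,5],[12,0],[38,2],[46,5],[50,0]]
[[5,9],[12,0],[38,2],[46,5],[50,0]]
[[5,9],[12,0],[38,2],[42,17],[46,5],[50,0]]
[[5,9],[12,18],[17,0],[38,2],[42,17],[46,5],[50,0]]
[[5,9],[12,18],[17,0],[38,14],[41,2],[42,17],[46,5],[50,0]]
[[5,9],[12,18],[17,0],[38,14],[41,2],[42,17],[46,5],[50,0]]
[[5,9],[12,18],[17,0],[38,14],[41,2],[42,17],[46,5],[50,0]]
[[5,9],[12,18],[17,0],[38,14],[41,2],[42,17],[46,5],[50,0]]
[[5,9],[12,18],[17,0],[34,4],[36,0],[38,14],[41,2],[42,17],[46,5],[50,0]]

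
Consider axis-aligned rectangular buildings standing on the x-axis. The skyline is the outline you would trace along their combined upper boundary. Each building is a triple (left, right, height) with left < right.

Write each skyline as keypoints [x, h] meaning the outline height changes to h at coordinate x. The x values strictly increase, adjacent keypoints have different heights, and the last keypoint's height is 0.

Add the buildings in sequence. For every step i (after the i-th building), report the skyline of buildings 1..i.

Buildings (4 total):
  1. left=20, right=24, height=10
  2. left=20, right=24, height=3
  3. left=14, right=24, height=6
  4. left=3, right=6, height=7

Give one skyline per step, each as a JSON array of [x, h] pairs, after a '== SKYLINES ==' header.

== SKYLINES ==
[[20,10],[24,0]]
[[20,10],[24,0]]
[[14,6],[20,10],[24,0]]
[[3,7],[6,0],[14,6],[20,10],[24,0]]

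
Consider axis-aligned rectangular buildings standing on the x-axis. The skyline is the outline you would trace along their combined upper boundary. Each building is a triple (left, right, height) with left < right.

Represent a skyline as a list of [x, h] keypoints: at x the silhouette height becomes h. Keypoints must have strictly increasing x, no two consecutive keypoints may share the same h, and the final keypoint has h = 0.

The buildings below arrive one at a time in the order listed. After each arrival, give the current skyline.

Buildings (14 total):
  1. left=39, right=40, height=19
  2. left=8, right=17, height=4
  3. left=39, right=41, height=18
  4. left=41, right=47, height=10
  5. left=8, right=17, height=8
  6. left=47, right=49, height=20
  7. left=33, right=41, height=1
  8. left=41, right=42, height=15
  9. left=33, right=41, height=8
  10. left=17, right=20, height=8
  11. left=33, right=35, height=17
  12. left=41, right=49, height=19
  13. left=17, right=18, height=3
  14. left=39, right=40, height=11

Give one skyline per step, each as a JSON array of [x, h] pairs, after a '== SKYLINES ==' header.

== SKYLINES ==
[[39,19],[40,0]]
[[8,4],[17,0],[39,19],[40,0]]
[[8,4],[17,0],[39,19],[40,18],[41,0]]
[[8,4],[17,0],[39,19],[40,18],[41,10],[47,0]]
[[8,8],[17,0],[39,19],[40,18],[41,10],[47,0]]
[[8,8],[17,0],[39,19],[40,18],[41,10],[47,20],[49,0]]
[[8,8],[17,0],[33,1],[39,19],[40,18],[41,10],[47,20],[49,0]]
[[8,8],[17,0],[33,1],[39,19],[40,18],[41,15],[42,10],[47,20],[49,0]]
[[8,8],[17,0],[33,8],[39,19],[40,18],[41,15],[42,10],[47,20],[49,0]]
[[8,8],[20,0],[33,8],[39,19],[40,18],[41,15],[42,10],[47,20],[49,0]]
[[8,8],[20,0],[33,17],[35,8],[39,19],[40,18],[41,15],[42,10],[47,20],[49,0]]
[[8,8],[20,0],[33,17],[35,8],[39,19],[40,18],[41,19],[47,20],[49,0]]
[[8,8],[20,0],[33,17],[35,8],[39,19],[40,18],[41,19],[47,20],[49,0]]
[[8,8],[20,0],[33,17],[35,8],[39,19],[40,18],[41,19],[47,20],[49,0]]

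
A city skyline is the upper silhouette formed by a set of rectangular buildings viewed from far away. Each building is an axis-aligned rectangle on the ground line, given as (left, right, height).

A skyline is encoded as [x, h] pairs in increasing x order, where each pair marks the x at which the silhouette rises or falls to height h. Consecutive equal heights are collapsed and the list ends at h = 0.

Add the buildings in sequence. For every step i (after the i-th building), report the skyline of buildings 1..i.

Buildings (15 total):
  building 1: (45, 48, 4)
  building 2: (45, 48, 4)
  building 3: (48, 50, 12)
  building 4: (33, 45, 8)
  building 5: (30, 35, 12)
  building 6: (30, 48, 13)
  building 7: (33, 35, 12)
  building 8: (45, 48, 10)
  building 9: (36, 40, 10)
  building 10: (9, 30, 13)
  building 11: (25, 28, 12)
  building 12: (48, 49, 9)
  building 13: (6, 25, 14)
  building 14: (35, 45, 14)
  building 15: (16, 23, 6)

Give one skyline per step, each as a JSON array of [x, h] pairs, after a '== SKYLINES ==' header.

== SKYLINES ==
[[45,4],[48,0]]
[[45,4],[48,0]]
[[45,4],[48,12],[50,0]]
[[33,8],[45,4],[48,12],[50,0]]
[[30,12],[35,8],[45,4],[48,12],[50,0]]
[[30,13],[48,12],[50,0]]
[[30,13],[48,12],[50,0]]
[[30,13],[48,12],[50,0]]
[[30,13],[48,12],[50,0]]
[[9,13],[48,12],[50,0]]
[[9,13],[48,12],[50,0]]
[[9,13],[48,12],[50,0]]
[[6,14],[25,13],[48,12],[50,0]]
[[6,14],[25,13],[35,14],[45,13],[48,12],[50,0]]
[[6,14],[25,13],[35,14],[45,13],[48,12],[50,0]]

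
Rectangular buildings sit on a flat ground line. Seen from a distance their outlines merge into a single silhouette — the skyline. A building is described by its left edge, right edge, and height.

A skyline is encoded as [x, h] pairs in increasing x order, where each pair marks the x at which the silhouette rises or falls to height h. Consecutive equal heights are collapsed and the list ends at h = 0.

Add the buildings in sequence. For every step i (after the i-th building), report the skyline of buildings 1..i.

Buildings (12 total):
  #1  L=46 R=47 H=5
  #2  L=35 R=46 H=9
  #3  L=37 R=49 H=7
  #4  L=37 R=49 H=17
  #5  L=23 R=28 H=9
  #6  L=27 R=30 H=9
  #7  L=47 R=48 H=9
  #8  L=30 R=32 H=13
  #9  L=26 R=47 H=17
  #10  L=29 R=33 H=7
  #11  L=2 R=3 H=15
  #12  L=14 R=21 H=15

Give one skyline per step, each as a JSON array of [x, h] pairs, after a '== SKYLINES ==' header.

== SKYLINES ==
[[46,5],[47,0]]
[[35,9],[46,5],[47,0]]
[[35,9],[46,7],[49,0]]
[[35,9],[37,17],[49,0]]
[[23,9],[28,0],[35,9],[37,17],[49,0]]
[[23,9],[30,0],[35,9],[37,17],[49,0]]
[[23,9],[30,0],[35,9],[37,17],[49,0]]
[[23,9],[30,13],[32,0],[35,9],[37,17],[49,0]]
[[23,9],[26,17],[49,0]]
[[23,9],[26,17],[49,0]]
[[2,15],[3,0],[23,9],[26,17],[49,0]]
[[2,15],[3,0],[14,15],[21,0],[23,9],[26,17],[49,0]]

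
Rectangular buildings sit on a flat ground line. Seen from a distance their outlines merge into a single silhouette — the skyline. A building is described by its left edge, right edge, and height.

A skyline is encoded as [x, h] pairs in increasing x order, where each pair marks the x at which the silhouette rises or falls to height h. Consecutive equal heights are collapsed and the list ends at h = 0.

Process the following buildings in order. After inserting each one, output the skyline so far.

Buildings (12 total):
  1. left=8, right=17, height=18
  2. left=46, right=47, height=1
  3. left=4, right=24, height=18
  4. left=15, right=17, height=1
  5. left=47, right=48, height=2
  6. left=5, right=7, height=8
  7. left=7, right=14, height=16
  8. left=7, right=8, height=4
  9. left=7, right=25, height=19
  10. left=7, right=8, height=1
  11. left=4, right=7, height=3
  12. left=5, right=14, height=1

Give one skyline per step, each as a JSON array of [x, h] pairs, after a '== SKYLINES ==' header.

== SKYLINES ==
[[8,18],[17,0]]
[[8,18],[17,0],[46,1],[47,0]]
[[4,18],[24,0],[46,1],[47,0]]
[[4,18],[24,0],[46,1],[47,0]]
[[4,18],[24,0],[46,1],[47,2],[48,0]]
[[4,18],[24,0],[46,1],[47,2],[48,0]]
[[4,18],[24,0],[46,1],[47,2],[48,0]]
[[4,18],[24,0],[46,1],[47,2],[48,0]]
[[4,18],[7,19],[25,0],[46,1],[47,2],[48,0]]
[[4,18],[7,19],[25,0],[46,1],[47,2],[48,0]]
[[4,18],[7,19],[25,0],[46,1],[47,2],[48,0]]
[[4,18],[7,19],[25,0],[46,1],[47,2],[48,0]]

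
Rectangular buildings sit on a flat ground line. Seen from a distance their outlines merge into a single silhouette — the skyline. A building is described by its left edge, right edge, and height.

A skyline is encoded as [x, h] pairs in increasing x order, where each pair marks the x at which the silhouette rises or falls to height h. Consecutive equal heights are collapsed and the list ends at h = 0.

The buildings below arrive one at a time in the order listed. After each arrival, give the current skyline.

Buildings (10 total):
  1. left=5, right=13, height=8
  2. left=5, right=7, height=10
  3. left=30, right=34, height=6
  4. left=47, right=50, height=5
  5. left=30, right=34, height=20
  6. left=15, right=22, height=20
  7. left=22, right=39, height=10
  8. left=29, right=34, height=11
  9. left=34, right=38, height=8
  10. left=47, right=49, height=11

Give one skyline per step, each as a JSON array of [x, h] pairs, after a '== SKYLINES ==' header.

== SKYLINES ==
[[5,8],[13,0]]
[[5,10],[7,8],[13,0]]
[[5,10],[7,8],[13,0],[30,6],[34,0]]
[[5,10],[7,8],[13,0],[30,6],[34,0],[47,5],[50,0]]
[[5,10],[7,8],[13,0],[30,20],[34,0],[47,5],[50,0]]
[[5,10],[7,8],[13,0],[15,20],[22,0],[30,20],[34,0],[47,5],[50,0]]
[[5,10],[7,8],[13,0],[15,20],[22,10],[30,20],[34,10],[39,0],[47,5],[50,0]]
[[5,10],[7,8],[13,0],[15,20],[22,10],[29,11],[30,20],[34,10],[39,0],[47,5],[50,0]]
[[5,10],[7,8],[13,0],[15,20],[22,10],[29,11],[30,20],[34,10],[39,0],[47,5],[50,0]]
[[5,10],[7,8],[13,0],[15,20],[22,10],[29,11],[30,20],[34,10],[39,0],[47,11],[49,5],[50,0]]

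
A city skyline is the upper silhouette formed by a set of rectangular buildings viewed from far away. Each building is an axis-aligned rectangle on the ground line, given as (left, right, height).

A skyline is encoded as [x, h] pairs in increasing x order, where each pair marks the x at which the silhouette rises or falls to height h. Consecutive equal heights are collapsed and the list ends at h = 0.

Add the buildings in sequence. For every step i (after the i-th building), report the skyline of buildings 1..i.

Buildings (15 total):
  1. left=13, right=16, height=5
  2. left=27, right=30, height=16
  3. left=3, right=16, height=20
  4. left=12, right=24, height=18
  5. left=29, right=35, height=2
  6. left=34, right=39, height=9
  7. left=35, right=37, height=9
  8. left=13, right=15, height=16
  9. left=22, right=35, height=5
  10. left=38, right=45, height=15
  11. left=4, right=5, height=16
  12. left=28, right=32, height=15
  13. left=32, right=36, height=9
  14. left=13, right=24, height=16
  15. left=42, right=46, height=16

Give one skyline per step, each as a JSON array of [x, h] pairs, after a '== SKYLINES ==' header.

== SKYLINES ==
[[13,5],[16,0]]
[[13,5],[16,0],[27,16],[30,0]]
[[3,20],[16,0],[27,16],[30,0]]
[[3,20],[16,18],[24,0],[27,16],[30,0]]
[[3,20],[16,18],[24,0],[27,16],[30,2],[35,0]]
[[3,20],[16,18],[24,0],[27,16],[30,2],[34,9],[39,0]]
[[3,20],[16,18],[24,0],[27,16],[30,2],[34,9],[39,0]]
[[3,20],[16,18],[24,0],[27,16],[30,2],[34,9],[39,0]]
[[3,20],[16,18],[24,5],[27,16],[30,5],[34,9],[39,0]]
[[3,20],[16,18],[24,5],[27,16],[30,5],[34,9],[38,15],[45,0]]
[[3,20],[16,18],[24,5],[27,16],[30,5],[34,9],[38,15],[45,0]]
[[3,20],[16,18],[24,5],[27,16],[30,15],[32,5],[34,9],[38,15],[45,0]]
[[3,20],[16,18],[24,5],[27,16],[30,15],[32,9],[38,15],[45,0]]
[[3,20],[16,18],[24,5],[27,16],[30,15],[32,9],[38,15],[45,0]]
[[3,20],[16,18],[24,5],[27,16],[30,15],[32,9],[38,15],[42,16],[46,0]]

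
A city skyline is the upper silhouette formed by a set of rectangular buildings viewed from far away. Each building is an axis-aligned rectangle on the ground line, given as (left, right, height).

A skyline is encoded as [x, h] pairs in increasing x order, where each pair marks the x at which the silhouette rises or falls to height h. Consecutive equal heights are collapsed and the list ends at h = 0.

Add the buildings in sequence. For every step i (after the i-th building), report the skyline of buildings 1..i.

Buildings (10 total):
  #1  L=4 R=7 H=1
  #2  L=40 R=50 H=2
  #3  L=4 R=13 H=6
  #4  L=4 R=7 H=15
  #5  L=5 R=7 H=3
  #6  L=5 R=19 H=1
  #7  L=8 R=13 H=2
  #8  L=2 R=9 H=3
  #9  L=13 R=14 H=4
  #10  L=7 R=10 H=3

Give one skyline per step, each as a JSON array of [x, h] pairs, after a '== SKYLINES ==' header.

== SKYLINES ==
[[4,1],[7,0]]
[[4,1],[7,0],[40,2],[50,0]]
[[4,6],[13,0],[40,2],[50,0]]
[[4,15],[7,6],[13,0],[40,2],[50,0]]
[[4,15],[7,6],[13,0],[40,2],[50,0]]
[[4,15],[7,6],[13,1],[19,0],[40,2],[50,0]]
[[4,15],[7,6],[13,1],[19,0],[40,2],[50,0]]
[[2,3],[4,15],[7,6],[13,1],[19,0],[40,2],[50,0]]
[[2,3],[4,15],[7,6],[13,4],[14,1],[19,0],[40,2],[50,0]]
[[2,3],[4,15],[7,6],[13,4],[14,1],[19,0],[40,2],[50,0]]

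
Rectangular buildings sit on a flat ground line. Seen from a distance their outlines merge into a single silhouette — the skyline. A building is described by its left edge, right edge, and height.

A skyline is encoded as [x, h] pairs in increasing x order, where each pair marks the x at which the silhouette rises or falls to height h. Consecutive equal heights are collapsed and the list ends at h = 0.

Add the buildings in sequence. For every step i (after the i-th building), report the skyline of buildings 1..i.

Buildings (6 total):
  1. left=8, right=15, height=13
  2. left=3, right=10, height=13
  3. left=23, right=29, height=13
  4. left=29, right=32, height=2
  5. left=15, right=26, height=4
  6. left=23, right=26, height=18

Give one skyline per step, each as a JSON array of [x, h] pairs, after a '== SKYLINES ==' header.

== SKYLINES ==
[[8,13],[15,0]]
[[3,13],[15,0]]
[[3,13],[15,0],[23,13],[29,0]]
[[3,13],[15,0],[23,13],[29,2],[32,0]]
[[3,13],[15,4],[23,13],[29,2],[32,0]]
[[3,13],[15,4],[23,18],[26,13],[29,2],[32,0]]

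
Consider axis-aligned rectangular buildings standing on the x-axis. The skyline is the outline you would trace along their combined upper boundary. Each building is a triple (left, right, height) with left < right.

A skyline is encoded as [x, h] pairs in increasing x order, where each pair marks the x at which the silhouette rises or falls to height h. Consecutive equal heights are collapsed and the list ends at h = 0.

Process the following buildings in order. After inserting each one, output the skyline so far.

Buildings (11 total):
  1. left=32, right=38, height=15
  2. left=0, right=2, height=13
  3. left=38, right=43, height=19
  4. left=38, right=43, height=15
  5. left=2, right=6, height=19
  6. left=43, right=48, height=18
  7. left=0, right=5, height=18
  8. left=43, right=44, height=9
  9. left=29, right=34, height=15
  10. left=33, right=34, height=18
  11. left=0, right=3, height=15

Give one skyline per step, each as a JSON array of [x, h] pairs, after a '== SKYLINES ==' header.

== SKYLINES ==
[[32,15],[38,0]]
[[0,13],[2,0],[32,15],[38,0]]
[[0,13],[2,0],[32,15],[38,19],[43,0]]
[[0,13],[2,0],[32,15],[38,19],[43,0]]
[[0,13],[2,19],[6,0],[32,15],[38,19],[43,0]]
[[0,13],[2,19],[6,0],[32,15],[38,19],[43,18],[48,0]]
[[0,18],[2,19],[6,0],[32,15],[38,19],[43,18],[48,0]]
[[0,18],[2,19],[6,0],[32,15],[38,19],[43,18],[48,0]]
[[0,18],[2,19],[6,0],[29,15],[38,19],[43,18],[48,0]]
[[0,18],[2,19],[6,0],[29,15],[33,18],[34,15],[38,19],[43,18],[48,0]]
[[0,18],[2,19],[6,0],[29,15],[33,18],[34,15],[38,19],[43,18],[48,0]]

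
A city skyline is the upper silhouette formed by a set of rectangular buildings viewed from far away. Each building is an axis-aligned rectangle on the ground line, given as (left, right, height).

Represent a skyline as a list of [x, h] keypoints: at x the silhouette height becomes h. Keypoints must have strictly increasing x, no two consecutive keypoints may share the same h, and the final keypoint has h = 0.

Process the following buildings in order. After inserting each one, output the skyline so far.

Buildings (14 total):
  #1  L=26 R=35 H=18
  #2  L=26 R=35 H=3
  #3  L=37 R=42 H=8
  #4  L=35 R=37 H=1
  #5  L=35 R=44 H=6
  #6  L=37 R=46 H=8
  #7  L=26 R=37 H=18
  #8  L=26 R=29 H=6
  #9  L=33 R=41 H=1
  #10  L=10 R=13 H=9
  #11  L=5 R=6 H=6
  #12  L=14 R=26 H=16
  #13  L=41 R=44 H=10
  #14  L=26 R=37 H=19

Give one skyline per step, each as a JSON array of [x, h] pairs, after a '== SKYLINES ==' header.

== SKYLINES ==
[[26,18],[35,0]]
[[26,18],[35,0]]
[[26,18],[35,0],[37,8],[42,0]]
[[26,18],[35,1],[37,8],[42,0]]
[[26,18],[35,6],[37,8],[42,6],[44,0]]
[[26,18],[35,6],[37,8],[46,0]]
[[26,18],[37,8],[46,0]]
[[26,18],[37,8],[46,0]]
[[26,18],[37,8],[46,0]]
[[10,9],[13,0],[26,18],[37,8],[46,0]]
[[5,6],[6,0],[10,9],[13,0],[26,18],[37,8],[46,0]]
[[5,6],[6,0],[10,9],[13,0],[14,16],[26,18],[37,8],[46,0]]
[[5,6],[6,0],[10,9],[13,0],[14,16],[26,18],[37,8],[41,10],[44,8],[46,0]]
[[5,6],[6,0],[10,9],[13,0],[14,16],[26,19],[37,8],[41,10],[44,8],[46,0]]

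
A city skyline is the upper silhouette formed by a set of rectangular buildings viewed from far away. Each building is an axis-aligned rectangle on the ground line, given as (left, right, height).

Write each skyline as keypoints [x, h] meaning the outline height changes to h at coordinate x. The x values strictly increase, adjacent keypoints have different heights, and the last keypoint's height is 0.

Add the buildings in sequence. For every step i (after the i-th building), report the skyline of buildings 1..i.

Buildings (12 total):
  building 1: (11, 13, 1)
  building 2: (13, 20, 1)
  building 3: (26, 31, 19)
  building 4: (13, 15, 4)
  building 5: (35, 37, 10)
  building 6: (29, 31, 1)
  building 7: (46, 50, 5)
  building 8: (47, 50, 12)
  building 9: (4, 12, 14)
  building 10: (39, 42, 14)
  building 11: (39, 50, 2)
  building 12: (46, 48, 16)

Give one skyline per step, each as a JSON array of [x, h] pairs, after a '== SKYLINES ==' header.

== SKYLINES ==
[[11,1],[13,0]]
[[11,1],[20,0]]
[[11,1],[20,0],[26,19],[31,0]]
[[11,1],[13,4],[15,1],[20,0],[26,19],[31,0]]
[[11,1],[13,4],[15,1],[20,0],[26,19],[31,0],[35,10],[37,0]]
[[11,1],[13,4],[15,1],[20,0],[26,19],[31,0],[35,10],[37,0]]
[[11,1],[13,4],[15,1],[20,0],[26,19],[31,0],[35,10],[37,0],[46,5],[50,0]]
[[11,1],[13,4],[15,1],[20,0],[26,19],[31,0],[35,10],[37,0],[46,5],[47,12],[50,0]]
[[4,14],[12,1],[13,4],[15,1],[20,0],[26,19],[31,0],[35,10],[37,0],[46,5],[47,12],[50,0]]
[[4,14],[12,1],[13,4],[15,1],[20,0],[26,19],[31,0],[35,10],[37,0],[39,14],[42,0],[46,5],[47,12],[50,0]]
[[4,14],[12,1],[13,4],[15,1],[20,0],[26,19],[31,0],[35,10],[37,0],[39,14],[42,2],[46,5],[47,12],[50,0]]
[[4,14],[12,1],[13,4],[15,1],[20,0],[26,19],[31,0],[35,10],[37,0],[39,14],[42,2],[46,16],[48,12],[50,0]]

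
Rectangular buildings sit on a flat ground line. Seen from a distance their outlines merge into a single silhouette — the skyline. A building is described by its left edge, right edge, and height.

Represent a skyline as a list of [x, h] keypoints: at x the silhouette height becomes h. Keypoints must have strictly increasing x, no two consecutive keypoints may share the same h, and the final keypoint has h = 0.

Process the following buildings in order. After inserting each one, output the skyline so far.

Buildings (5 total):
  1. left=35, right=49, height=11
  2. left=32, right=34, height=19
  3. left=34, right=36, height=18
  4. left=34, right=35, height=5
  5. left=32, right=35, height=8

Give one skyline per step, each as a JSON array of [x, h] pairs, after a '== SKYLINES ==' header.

== SKYLINES ==
[[35,11],[49,0]]
[[32,19],[34,0],[35,11],[49,0]]
[[32,19],[34,18],[36,11],[49,0]]
[[32,19],[34,18],[36,11],[49,0]]
[[32,19],[34,18],[36,11],[49,0]]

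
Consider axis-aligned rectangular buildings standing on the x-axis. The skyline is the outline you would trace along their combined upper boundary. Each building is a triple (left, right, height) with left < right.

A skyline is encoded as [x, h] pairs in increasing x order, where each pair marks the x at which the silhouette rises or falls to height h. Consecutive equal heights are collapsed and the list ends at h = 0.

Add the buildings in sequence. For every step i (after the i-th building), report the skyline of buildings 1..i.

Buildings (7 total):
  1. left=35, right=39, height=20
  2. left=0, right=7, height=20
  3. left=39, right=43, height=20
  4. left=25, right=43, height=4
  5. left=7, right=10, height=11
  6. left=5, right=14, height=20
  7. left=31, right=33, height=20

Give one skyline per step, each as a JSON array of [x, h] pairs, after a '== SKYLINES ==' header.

== SKYLINES ==
[[35,20],[39,0]]
[[0,20],[7,0],[35,20],[39,0]]
[[0,20],[7,0],[35,20],[43,0]]
[[0,20],[7,0],[25,4],[35,20],[43,0]]
[[0,20],[7,11],[10,0],[25,4],[35,20],[43,0]]
[[0,20],[14,0],[25,4],[35,20],[43,0]]
[[0,20],[14,0],[25,4],[31,20],[33,4],[35,20],[43,0]]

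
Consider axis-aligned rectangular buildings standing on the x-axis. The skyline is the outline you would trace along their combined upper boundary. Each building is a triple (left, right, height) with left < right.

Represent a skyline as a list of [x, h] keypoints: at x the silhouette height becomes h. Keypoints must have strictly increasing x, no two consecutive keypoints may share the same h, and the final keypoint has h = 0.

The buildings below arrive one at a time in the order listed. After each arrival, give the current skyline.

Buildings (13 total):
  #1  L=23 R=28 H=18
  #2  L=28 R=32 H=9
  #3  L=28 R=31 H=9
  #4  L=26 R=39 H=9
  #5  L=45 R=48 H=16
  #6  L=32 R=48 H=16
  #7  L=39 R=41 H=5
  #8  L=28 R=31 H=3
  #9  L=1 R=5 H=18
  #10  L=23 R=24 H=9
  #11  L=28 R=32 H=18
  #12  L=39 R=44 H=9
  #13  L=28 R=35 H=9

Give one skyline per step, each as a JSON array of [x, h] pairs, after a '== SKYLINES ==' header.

== SKYLINES ==
[[23,18],[28,0]]
[[23,18],[28,9],[32,0]]
[[23,18],[28,9],[32,0]]
[[23,18],[28,9],[39,0]]
[[23,18],[28,9],[39,0],[45,16],[48,0]]
[[23,18],[28,9],[32,16],[48,0]]
[[23,18],[28,9],[32,16],[48,0]]
[[23,18],[28,9],[32,16],[48,0]]
[[1,18],[5,0],[23,18],[28,9],[32,16],[48,0]]
[[1,18],[5,0],[23,18],[28,9],[32,16],[48,0]]
[[1,18],[5,0],[23,18],[32,16],[48,0]]
[[1,18],[5,0],[23,18],[32,16],[48,0]]
[[1,18],[5,0],[23,18],[32,16],[48,0]]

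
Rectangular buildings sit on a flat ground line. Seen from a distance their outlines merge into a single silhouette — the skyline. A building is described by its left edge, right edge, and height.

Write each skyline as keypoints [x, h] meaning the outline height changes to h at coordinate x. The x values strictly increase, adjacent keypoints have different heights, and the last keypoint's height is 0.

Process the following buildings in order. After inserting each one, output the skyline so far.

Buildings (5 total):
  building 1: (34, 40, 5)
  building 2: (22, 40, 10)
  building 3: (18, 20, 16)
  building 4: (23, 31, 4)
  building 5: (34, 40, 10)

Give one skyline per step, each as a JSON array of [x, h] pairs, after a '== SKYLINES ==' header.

== SKYLINES ==
[[34,5],[40,0]]
[[22,10],[40,0]]
[[18,16],[20,0],[22,10],[40,0]]
[[18,16],[20,0],[22,10],[40,0]]
[[18,16],[20,0],[22,10],[40,0]]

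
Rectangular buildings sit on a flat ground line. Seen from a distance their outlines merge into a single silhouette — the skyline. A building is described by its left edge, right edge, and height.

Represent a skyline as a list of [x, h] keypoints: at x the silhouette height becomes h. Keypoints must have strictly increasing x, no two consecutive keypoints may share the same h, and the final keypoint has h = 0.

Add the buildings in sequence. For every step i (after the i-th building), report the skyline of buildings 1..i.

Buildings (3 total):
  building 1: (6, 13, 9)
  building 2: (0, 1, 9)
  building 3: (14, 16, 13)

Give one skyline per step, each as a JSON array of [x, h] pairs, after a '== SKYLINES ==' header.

== SKYLINES ==
[[6,9],[13,0]]
[[0,9],[1,0],[6,9],[13,0]]
[[0,9],[1,0],[6,9],[13,0],[14,13],[16,0]]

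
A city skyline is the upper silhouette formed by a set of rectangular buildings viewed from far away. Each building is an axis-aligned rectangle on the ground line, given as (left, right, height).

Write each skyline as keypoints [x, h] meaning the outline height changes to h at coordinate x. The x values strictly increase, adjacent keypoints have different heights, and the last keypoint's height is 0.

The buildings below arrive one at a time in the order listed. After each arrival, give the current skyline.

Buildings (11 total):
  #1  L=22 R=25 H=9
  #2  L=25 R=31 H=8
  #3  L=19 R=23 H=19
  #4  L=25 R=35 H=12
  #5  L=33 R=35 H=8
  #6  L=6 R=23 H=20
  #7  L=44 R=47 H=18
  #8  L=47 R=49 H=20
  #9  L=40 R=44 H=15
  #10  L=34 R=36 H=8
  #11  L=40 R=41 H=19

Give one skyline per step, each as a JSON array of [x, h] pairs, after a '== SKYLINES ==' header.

== SKYLINES ==
[[22,9],[25,0]]
[[22,9],[25,8],[31,0]]
[[19,19],[23,9],[25,8],[31,0]]
[[19,19],[23,9],[25,12],[35,0]]
[[19,19],[23,9],[25,12],[35,0]]
[[6,20],[23,9],[25,12],[35,0]]
[[6,20],[23,9],[25,12],[35,0],[44,18],[47,0]]
[[6,20],[23,9],[25,12],[35,0],[44,18],[47,20],[49,0]]
[[6,20],[23,9],[25,12],[35,0],[40,15],[44,18],[47,20],[49,0]]
[[6,20],[23,9],[25,12],[35,8],[36,0],[40,15],[44,18],[47,20],[49,0]]
[[6,20],[23,9],[25,12],[35,8],[36,0],[40,19],[41,15],[44,18],[47,20],[49,0]]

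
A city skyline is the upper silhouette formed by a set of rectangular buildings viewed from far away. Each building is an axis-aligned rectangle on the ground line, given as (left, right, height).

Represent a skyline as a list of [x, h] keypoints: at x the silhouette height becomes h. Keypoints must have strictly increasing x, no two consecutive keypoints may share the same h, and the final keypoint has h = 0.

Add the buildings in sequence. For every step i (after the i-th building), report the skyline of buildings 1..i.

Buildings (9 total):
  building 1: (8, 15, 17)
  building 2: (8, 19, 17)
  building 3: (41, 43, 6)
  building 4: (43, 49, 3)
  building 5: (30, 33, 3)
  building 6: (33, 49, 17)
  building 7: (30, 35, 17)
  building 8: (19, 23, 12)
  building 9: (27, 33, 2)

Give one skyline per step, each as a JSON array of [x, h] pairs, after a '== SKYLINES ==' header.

== SKYLINES ==
[[8,17],[15,0]]
[[8,17],[19,0]]
[[8,17],[19,0],[41,6],[43,0]]
[[8,17],[19,0],[41,6],[43,3],[49,0]]
[[8,17],[19,0],[30,3],[33,0],[41,6],[43,3],[49,0]]
[[8,17],[19,0],[30,3],[33,17],[49,0]]
[[8,17],[19,0],[30,17],[49,0]]
[[8,17],[19,12],[23,0],[30,17],[49,0]]
[[8,17],[19,12],[23,0],[27,2],[30,17],[49,0]]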